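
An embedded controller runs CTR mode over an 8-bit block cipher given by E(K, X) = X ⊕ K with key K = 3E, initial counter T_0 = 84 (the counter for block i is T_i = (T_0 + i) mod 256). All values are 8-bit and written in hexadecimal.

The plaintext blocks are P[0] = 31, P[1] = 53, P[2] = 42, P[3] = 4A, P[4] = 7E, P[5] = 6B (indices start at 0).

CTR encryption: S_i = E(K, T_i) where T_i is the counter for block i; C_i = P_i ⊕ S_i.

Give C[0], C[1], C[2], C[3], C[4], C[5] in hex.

C[0] = 8B, C[1] = E8, C[2] = FA, C[3] = F3, C[4] = C8, C[5] = DC

C[0]: T = 84, S = E(K, T) = BA; 31 ⊕ BA = 8B.
C[1]: T = 85, S = E(K, T) = BB; 53 ⊕ BB = E8.
C[2]: T = 86, S = E(K, T) = B8; 42 ⊕ B8 = FA.
C[3]: T = 87, S = E(K, T) = B9; 4A ⊕ B9 = F3.
C[4]: T = 88, S = E(K, T) = B6; 7E ⊕ B6 = C8.
C[5]: T = 89, S = E(K, T) = B7; 6B ⊕ B7 = DC.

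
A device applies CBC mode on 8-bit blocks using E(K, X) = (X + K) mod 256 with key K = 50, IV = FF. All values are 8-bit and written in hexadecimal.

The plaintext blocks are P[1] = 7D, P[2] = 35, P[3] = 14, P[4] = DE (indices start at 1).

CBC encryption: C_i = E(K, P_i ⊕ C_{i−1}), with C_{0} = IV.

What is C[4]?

C[4] = FD

C[1]: P[1] ⊕ FF = 82; E(K, 82) = D2.
C[2]: P[2] ⊕ D2 = E7; E(K, E7) = 37.
C[3]: P[3] ⊕ 37 = 23; E(K, 23) = 73.
C[4]: P[4] ⊕ 73 = AD; E(K, AD) = FD.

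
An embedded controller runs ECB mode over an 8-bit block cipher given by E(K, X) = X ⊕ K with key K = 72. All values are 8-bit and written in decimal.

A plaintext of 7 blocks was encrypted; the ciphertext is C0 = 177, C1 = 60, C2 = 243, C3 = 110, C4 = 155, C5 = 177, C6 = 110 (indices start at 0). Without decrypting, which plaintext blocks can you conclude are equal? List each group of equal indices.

ECB encrypts each block independently with the same key, so equal ciphertext blocks imply equal plaintext blocks.
C0 = C5 = 177, so P0 = P5.
C3 = C6 = 110, so P3 = P6.

P0 = P5; P3 = P6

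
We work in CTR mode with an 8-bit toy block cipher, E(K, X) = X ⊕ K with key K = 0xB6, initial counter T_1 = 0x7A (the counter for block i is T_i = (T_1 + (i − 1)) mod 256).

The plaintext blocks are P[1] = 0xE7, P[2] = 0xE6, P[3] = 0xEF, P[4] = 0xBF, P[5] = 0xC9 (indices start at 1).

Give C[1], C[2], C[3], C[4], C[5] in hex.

C[1] = 0x2B, C[2] = 0x2B, C[3] = 0x25, C[4] = 0x74, C[5] = 0x01

CTR encryption: S_i = E(K, T_i) where T_i is the counter for block i; C_i = P_i ⊕ S_i.
C[1]: T = 0x7A, S = E(K, T) = 0xCC; 0xE7 ⊕ 0xCC = 0x2B.
C[2]: T = 0x7B, S = E(K, T) = 0xCD; 0xE6 ⊕ 0xCD = 0x2B.
C[3]: T = 0x7C, S = E(K, T) = 0xCA; 0xEF ⊕ 0xCA = 0x25.
C[4]: T = 0x7D, S = E(K, T) = 0xCB; 0xBF ⊕ 0xCB = 0x74.
C[5]: T = 0x7E, S = E(K, T) = 0xC8; 0xC9 ⊕ 0xC8 = 0x01.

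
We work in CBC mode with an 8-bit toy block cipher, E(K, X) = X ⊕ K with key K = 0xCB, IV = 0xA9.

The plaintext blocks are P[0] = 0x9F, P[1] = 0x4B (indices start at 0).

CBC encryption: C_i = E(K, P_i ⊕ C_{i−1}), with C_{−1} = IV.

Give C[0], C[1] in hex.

C[0] = 0xFD, C[1] = 0x7D

C[0]: P[0] ⊕ 0xA9 = 0x36; E(K, 0x36) = 0xFD.
C[1]: P[1] ⊕ 0xFD = 0xB6; E(K, 0xB6) = 0x7D.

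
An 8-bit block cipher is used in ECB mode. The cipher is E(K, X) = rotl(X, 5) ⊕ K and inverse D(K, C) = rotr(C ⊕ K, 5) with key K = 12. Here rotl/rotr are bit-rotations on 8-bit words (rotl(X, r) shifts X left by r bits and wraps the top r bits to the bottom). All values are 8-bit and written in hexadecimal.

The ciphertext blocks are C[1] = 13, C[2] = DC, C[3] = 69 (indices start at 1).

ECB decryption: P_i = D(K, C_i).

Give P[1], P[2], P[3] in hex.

P[1]: D(K, 13) = 08.
P[2]: D(K, DC) = 76.
P[3]: D(K, 69) = DB.

P[1] = 08, P[2] = 76, P[3] = DB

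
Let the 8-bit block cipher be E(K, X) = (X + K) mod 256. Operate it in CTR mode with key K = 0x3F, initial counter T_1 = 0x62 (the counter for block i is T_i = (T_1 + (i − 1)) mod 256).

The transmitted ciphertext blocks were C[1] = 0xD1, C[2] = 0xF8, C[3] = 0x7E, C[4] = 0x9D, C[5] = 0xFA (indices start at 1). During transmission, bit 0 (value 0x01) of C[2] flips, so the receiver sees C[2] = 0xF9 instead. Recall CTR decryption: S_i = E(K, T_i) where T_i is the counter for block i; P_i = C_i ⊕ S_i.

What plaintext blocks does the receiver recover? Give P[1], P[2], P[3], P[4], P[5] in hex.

P[1] = 0x70, P[2] = 0x5B, P[3] = 0xDD, P[4] = 0x39, P[5] = 0x5F

Only C[2] changed, to 0xF9. In CTR, a change in C_i flips the same bit in P_i only; the keystream is unaffected. Decrypting the received ciphertext:
P[1]: T = 0x62, S = E(K, T) = 0xA1; 0xD1 ⊕ 0xA1 = 0x70.
P[2]: T = 0x63, S = E(K, T) = 0xA2; 0xF9 ⊕ 0xA2 = 0x5B.
P[3]: T = 0x64, S = E(K, T) = 0xA3; 0x7E ⊕ 0xA3 = 0xDD.
P[4]: T = 0x65, S = E(K, T) = 0xA4; 0x9D ⊕ 0xA4 = 0x39.
P[5]: T = 0x66, S = E(K, T) = 0xA5; 0xFA ⊕ 0xA5 = 0x5F.
Blocks that differ from the original plaintext: P[2].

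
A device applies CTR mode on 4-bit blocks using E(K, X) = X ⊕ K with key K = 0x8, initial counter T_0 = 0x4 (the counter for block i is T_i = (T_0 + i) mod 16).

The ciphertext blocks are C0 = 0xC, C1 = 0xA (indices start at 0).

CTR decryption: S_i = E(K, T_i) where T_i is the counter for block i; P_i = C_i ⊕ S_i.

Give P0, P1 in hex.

P0: T = 0x4, S = E(K, T) = 0xC; 0xC ⊕ 0xC = 0x0.
P1: T = 0x5, S = E(K, T) = 0xD; 0xA ⊕ 0xD = 0x7.

P0 = 0x0, P1 = 0x7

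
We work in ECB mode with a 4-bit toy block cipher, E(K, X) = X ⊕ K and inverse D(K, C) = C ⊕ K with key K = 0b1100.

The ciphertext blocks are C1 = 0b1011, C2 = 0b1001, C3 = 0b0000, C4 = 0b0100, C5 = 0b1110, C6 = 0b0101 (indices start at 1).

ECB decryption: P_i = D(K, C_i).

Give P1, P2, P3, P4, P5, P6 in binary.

P1: D(K, 0b1011) = 0b0111.
P2: D(K, 0b1001) = 0b0101.
P3: D(K, 0b0000) = 0b1100.
P4: D(K, 0b0100) = 0b1000.
P5: D(K, 0b1110) = 0b0010.
P6: D(K, 0b0101) = 0b1001.

P1 = 0b0111, P2 = 0b0101, P3 = 0b1100, P4 = 0b1000, P5 = 0b0010, P6 = 0b1001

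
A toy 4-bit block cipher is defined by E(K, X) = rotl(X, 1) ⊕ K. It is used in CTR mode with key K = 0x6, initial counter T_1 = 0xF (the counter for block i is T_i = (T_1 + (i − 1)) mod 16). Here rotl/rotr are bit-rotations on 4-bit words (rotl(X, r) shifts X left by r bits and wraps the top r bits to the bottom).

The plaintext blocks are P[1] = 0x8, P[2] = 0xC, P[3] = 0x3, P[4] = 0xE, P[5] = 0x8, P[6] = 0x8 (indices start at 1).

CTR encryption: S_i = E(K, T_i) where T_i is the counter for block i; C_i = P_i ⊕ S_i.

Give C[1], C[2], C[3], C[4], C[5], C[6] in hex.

C[1]: T = 0xF, S = E(K, T) = 0x9; 0x8 ⊕ 0x9 = 0x1.
C[2]: T = 0x0, S = E(K, T) = 0x6; 0xC ⊕ 0x6 = 0xA.
C[3]: T = 0x1, S = E(K, T) = 0x4; 0x3 ⊕ 0x4 = 0x7.
C[4]: T = 0x2, S = E(K, T) = 0x2; 0xE ⊕ 0x2 = 0xC.
C[5]: T = 0x3, S = E(K, T) = 0x0; 0x8 ⊕ 0x0 = 0x8.
C[6]: T = 0x4, S = E(K, T) = 0xE; 0x8 ⊕ 0xE = 0x6.

C[1] = 0x1, C[2] = 0xA, C[3] = 0x7, C[4] = 0xC, C[5] = 0x8, C[6] = 0x6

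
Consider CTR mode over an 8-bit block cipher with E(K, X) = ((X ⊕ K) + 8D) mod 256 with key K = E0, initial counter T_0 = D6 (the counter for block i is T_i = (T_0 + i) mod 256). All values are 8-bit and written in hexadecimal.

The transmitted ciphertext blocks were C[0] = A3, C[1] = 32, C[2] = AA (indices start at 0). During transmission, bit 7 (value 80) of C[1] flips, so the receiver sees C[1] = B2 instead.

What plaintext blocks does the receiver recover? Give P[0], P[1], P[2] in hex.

CTR decryption: S_i = E(K, T_i) where T_i is the counter for block i; P_i = C_i ⊕ S_i.
Only C[1] changed, to B2. In CTR, a change in C_i flips the same bit in P_i only; the keystream is unaffected. Decrypting the received ciphertext:
P[0]: T = D6, S = E(K, T) = C3; A3 ⊕ C3 = 60.
P[1]: T = D7, S = E(K, T) = C4; B2 ⊕ C4 = 76.
P[2]: T = D8, S = E(K, T) = C5; AA ⊕ C5 = 6F.
Blocks that differ from the original plaintext: P[1].

P[0] = 60, P[1] = 76, P[2] = 6F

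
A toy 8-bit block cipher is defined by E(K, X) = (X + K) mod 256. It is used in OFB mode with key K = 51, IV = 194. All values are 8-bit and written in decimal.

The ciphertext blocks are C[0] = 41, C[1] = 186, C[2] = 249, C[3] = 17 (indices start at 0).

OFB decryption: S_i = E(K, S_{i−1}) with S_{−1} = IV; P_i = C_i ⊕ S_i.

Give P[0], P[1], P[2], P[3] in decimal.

P[0]: S = E(K, 194) = 245; 41 ⊕ 245 = 220.
P[1]: S = E(K, 245) = 40; 186 ⊕ 40 = 146.
P[2]: S = E(K, 40) = 91; 249 ⊕ 91 = 162.
P[3]: S = E(K, 91) = 142; 17 ⊕ 142 = 159.

P[0] = 220, P[1] = 146, P[2] = 162, P[3] = 159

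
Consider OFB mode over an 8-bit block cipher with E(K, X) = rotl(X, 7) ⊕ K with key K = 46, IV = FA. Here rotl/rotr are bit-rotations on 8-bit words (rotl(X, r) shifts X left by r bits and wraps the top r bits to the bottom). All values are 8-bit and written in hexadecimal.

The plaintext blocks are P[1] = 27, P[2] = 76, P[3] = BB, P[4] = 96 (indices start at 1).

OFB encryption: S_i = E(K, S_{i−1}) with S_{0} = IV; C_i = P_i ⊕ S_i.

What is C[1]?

C[1] = 1C

C[1]: S = E(K, FA) = 3B; 27 ⊕ 3B = 1C.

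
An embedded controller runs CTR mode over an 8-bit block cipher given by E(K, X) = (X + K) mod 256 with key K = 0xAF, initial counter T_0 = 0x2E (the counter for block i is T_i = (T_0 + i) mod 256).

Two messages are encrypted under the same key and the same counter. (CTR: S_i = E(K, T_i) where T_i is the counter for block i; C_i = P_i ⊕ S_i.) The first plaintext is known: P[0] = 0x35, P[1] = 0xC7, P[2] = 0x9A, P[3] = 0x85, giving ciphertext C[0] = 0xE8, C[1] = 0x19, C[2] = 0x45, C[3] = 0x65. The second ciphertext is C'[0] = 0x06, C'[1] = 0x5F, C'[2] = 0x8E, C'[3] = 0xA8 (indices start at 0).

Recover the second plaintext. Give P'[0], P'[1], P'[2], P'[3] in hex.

P'[0] = 0xDB, P'[1] = 0x81, P'[2] = 0x51, P'[3] = 0x48

In CTR with a reused counter, both messages share the same keystream S_i, so C_i ⊕ C'_i = P_i ⊕ P'_i and thus P'_i = P_i ⊕ C_i ⊕ C'_i.
P'[0]: 0x35 ⊕ 0xE8 ⊕ 0x06 = 0xDB.
P'[1]: 0xC7 ⊕ 0x19 ⊕ 0x5F = 0x81.
P'[2]: 0x9A ⊕ 0x45 ⊕ 0x8E = 0x51.
P'[3]: 0x85 ⊕ 0x65 ⊕ 0xA8 = 0x48.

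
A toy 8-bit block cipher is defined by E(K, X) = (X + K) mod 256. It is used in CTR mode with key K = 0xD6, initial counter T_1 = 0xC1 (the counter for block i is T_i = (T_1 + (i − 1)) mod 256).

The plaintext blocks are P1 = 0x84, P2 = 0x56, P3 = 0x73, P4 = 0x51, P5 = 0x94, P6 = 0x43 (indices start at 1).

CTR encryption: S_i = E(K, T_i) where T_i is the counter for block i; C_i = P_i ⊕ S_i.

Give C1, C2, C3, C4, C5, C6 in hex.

C1 = 0x13, C2 = 0xCE, C3 = 0xEA, C4 = 0xCB, C5 = 0x0F, C6 = 0xDF

C1: T = 0xC1, S = E(K, T) = 0x97; 0x84 ⊕ 0x97 = 0x13.
C2: T = 0xC2, S = E(K, T) = 0x98; 0x56 ⊕ 0x98 = 0xCE.
C3: T = 0xC3, S = E(K, T) = 0x99; 0x73 ⊕ 0x99 = 0xEA.
C4: T = 0xC4, S = E(K, T) = 0x9A; 0x51 ⊕ 0x9A = 0xCB.
C5: T = 0xC5, S = E(K, T) = 0x9B; 0x94 ⊕ 0x9B = 0x0F.
C6: T = 0xC6, S = E(K, T) = 0x9C; 0x43 ⊕ 0x9C = 0xDF.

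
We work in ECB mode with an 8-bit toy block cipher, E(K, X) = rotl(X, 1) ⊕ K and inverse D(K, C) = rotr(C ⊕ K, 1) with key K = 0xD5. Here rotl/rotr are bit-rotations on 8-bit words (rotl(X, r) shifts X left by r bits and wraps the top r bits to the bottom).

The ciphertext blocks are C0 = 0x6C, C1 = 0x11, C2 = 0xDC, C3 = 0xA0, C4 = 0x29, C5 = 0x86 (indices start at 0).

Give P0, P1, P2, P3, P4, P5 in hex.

ECB decryption: P_i = D(K, C_i).
P0: D(K, 0x6C) = 0xDC.
P1: D(K, 0x11) = 0x62.
P2: D(K, 0xDC) = 0x84.
P3: D(K, 0xA0) = 0xBA.
P4: D(K, 0x29) = 0x7E.
P5: D(K, 0x86) = 0xA9.

P0 = 0xDC, P1 = 0x62, P2 = 0x84, P3 = 0xBA, P4 = 0x7E, P5 = 0xA9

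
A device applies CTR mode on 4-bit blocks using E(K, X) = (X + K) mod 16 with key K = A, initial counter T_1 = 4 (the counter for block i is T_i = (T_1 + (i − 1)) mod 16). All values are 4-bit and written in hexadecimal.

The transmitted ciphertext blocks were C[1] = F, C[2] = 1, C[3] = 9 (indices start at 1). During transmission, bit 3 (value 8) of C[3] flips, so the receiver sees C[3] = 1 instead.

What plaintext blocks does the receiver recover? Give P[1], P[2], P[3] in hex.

P[1] = 1, P[2] = E, P[3] = 1

CTR decryption: S_i = E(K, T_i) where T_i is the counter for block i; P_i = C_i ⊕ S_i.
Only C[3] changed, to 1. In CTR, a change in C_i flips the same bit in P_i only; the keystream is unaffected. Decrypting the received ciphertext:
P[1]: T = 4, S = E(K, T) = E; F ⊕ E = 1.
P[2]: T = 5, S = E(K, T) = F; 1 ⊕ F = E.
P[3]: T = 6, S = E(K, T) = 0; 1 ⊕ 0 = 1.
Blocks that differ from the original plaintext: P[3].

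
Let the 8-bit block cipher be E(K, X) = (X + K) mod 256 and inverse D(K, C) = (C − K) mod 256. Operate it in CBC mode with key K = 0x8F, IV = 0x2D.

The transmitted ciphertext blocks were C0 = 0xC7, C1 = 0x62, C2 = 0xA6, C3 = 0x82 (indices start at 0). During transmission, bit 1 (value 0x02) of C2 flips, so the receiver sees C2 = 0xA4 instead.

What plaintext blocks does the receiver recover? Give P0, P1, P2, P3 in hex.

CBC decryption: P_i = D(K, C_i) ⊕ C_{i−1}, with C_{−1} = IV.
Only C2 changed, to 0xA4. In CBC, a change in C_i garbles P_i and flips the same bit in P_{i+1}. Decrypting the received ciphertext:
P0: D(K, 0xC7) = 0x38; 0x38 ⊕ 0x2D = 0x15.
P1: D(K, 0x62) = 0xD3; 0xD3 ⊕ 0xC7 = 0x14.
P2: D(K, 0xA4) = 0x15; 0x15 ⊕ 0x62 = 0x77.
P3: D(K, 0x82) = 0xF3; 0xF3 ⊕ 0xA4 = 0x57.
Blocks that differ from the original plaintext: P2, P3.

P0 = 0x15, P1 = 0x14, P2 = 0x77, P3 = 0x57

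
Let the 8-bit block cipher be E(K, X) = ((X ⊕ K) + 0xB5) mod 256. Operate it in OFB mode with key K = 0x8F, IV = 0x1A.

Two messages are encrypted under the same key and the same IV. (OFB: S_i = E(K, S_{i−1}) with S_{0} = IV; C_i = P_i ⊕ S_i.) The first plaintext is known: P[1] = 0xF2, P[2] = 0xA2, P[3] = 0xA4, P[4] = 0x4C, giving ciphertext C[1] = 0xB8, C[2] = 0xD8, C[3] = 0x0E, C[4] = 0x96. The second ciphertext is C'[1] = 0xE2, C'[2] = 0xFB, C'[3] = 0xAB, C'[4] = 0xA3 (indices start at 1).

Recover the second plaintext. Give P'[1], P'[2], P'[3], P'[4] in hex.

In OFB with a reused IV, both messages share the same keystream S_i, so C_i ⊕ C'_i = P_i ⊕ P'_i and thus P'_i = P_i ⊕ C_i ⊕ C'_i.
P'[1]: 0xF2 ⊕ 0xB8 ⊕ 0xE2 = 0xA8.
P'[2]: 0xA2 ⊕ 0xD8 ⊕ 0xFB = 0x81.
P'[3]: 0xA4 ⊕ 0x0E ⊕ 0xAB = 0x01.
P'[4]: 0x4C ⊕ 0x96 ⊕ 0xA3 = 0x79.

P'[1] = 0xA8, P'[2] = 0x81, P'[3] = 0x01, P'[4] = 0x79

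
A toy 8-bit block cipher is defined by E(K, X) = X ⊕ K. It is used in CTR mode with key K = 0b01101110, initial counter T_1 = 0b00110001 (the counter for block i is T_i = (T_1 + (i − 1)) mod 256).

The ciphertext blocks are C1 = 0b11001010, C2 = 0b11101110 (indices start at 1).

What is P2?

P2 = 0b10110010

CTR decryption: S_i = E(K, T_i) where T_i is the counter for block i; P_i = C_i ⊕ S_i.
P2: T = 0b00110010, S = E(K, T) = 0b01011100; 0b11101110 ⊕ 0b01011100 = 0b10110010.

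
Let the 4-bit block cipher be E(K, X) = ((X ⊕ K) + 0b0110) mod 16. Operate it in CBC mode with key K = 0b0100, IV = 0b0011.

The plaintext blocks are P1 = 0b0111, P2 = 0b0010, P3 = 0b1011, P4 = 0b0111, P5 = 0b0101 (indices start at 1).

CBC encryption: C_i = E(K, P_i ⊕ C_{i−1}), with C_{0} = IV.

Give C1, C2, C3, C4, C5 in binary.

C1 = 0b0110, C2 = 0b0110, C3 = 0b1111, C4 = 0b0010, C5 = 0b1001

C1: P1 ⊕ 0b0011 = 0b0100; E(K, 0b0100) = 0b0110.
C2: P2 ⊕ 0b0110 = 0b0100; E(K, 0b0100) = 0b0110.
C3: P3 ⊕ 0b0110 = 0b1101; E(K, 0b1101) = 0b1111.
C4: P4 ⊕ 0b1111 = 0b1000; E(K, 0b1000) = 0b0010.
C5: P5 ⊕ 0b0010 = 0b0111; E(K, 0b0111) = 0b1001.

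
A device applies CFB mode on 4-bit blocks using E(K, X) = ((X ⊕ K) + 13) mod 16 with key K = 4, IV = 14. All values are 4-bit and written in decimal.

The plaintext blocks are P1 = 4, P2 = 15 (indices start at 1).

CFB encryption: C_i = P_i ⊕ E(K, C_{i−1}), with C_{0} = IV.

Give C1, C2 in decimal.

C1: E(K, 14) = 7; 4 ⊕ 7 = 3.
C2: E(K, 3) = 4; 15 ⊕ 4 = 11.

C1 = 3, C2 = 11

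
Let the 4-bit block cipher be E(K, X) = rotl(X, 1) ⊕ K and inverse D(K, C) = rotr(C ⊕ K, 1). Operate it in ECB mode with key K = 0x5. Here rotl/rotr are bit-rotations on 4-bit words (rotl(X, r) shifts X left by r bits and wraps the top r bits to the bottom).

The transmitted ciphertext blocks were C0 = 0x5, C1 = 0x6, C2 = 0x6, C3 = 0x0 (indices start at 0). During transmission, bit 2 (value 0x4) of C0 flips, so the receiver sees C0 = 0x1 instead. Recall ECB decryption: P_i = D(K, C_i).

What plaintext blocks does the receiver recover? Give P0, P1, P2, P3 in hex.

P0 = 0x2, P1 = 0x9, P2 = 0x9, P3 = 0xA

Only C0 changed, to 0x1. In ECB, a change in C_i affects only P_i. Decrypting the received ciphertext:
P0: D(K, 0x1) = 0x2.
P1: D(K, 0x6) = 0x9.
P2: D(K, 0x6) = 0x9.
P3: D(K, 0x0) = 0xA.
Blocks that differ from the original plaintext: P0.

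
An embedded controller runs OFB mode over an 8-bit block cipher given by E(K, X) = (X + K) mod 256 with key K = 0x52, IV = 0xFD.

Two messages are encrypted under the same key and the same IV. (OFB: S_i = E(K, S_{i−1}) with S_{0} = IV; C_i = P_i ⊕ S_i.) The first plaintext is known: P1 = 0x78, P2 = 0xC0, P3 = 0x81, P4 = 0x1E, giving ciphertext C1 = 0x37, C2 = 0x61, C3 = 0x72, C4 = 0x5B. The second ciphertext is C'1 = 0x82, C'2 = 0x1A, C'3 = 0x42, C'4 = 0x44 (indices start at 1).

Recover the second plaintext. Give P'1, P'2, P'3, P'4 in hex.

In OFB with a reused IV, both messages share the same keystream S_i, so C_i ⊕ C'_i = P_i ⊕ P'_i and thus P'_i = P_i ⊕ C_i ⊕ C'_i.
P'1: 0x78 ⊕ 0x37 ⊕ 0x82 = 0xCD.
P'2: 0xC0 ⊕ 0x61 ⊕ 0x1A = 0xBB.
P'3: 0x81 ⊕ 0x72 ⊕ 0x42 = 0xB1.
P'4: 0x1E ⊕ 0x5B ⊕ 0x44 = 0x01.

P'1 = 0xCD, P'2 = 0xBB, P'3 = 0xB1, P'4 = 0x01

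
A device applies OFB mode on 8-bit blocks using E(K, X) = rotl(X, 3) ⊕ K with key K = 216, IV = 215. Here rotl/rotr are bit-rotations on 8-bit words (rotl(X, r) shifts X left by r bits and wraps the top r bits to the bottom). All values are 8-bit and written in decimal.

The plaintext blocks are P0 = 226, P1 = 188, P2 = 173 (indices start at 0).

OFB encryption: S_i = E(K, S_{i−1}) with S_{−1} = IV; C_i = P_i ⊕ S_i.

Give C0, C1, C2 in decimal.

C0 = 132, C1 = 87, C2 = 42

C0: S = E(K, 215) = 102; 226 ⊕ 102 = 132.
C1: S = E(K, 102) = 235; 188 ⊕ 235 = 87.
C2: S = E(K, 235) = 135; 173 ⊕ 135 = 42.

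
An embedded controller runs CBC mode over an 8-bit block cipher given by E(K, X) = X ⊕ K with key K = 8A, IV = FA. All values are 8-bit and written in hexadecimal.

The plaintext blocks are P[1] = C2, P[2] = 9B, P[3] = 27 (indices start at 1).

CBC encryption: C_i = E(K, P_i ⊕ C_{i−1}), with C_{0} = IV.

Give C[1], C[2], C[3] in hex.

C[1] = B2, C[2] = A3, C[3] = 0E

C[1]: P[1] ⊕ FA = 38; E(K, 38) = B2.
C[2]: P[2] ⊕ B2 = 29; E(K, 29) = A3.
C[3]: P[3] ⊕ A3 = 84; E(K, 84) = 0E.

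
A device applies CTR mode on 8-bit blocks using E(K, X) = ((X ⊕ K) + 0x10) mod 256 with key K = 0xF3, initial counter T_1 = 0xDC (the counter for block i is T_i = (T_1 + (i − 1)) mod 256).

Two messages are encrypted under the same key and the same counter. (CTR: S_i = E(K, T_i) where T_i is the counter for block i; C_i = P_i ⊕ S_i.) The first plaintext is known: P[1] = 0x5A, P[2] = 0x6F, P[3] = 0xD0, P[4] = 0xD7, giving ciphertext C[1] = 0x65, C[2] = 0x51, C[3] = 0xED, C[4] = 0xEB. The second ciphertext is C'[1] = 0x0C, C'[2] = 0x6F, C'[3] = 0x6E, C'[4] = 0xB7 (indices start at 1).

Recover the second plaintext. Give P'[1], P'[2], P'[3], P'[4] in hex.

In CTR with a reused counter, both messages share the same keystream S_i, so C_i ⊕ C'_i = P_i ⊕ P'_i and thus P'_i = P_i ⊕ C_i ⊕ C'_i.
P'[1]: 0x5A ⊕ 0x65 ⊕ 0x0C = 0x33.
P'[2]: 0x6F ⊕ 0x51 ⊕ 0x6F = 0x51.
P'[3]: 0xD0 ⊕ 0xED ⊕ 0x6E = 0x53.
P'[4]: 0xD7 ⊕ 0xEB ⊕ 0xB7 = 0x8B.

P'[1] = 0x33, P'[2] = 0x51, P'[3] = 0x53, P'[4] = 0x8B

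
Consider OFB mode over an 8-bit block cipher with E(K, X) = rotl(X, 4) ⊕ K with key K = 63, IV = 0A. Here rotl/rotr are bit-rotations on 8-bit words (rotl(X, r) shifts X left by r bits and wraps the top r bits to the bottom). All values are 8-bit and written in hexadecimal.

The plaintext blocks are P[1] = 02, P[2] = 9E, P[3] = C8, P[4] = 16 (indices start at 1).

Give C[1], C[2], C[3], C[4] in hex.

OFB encryption: S_i = E(K, S_{i−1}) with S_{0} = IV; C_i = P_i ⊕ S_i.
C[1]: S = E(K, 0A) = C3; 02 ⊕ C3 = C1.
C[2]: S = E(K, C3) = 5F; 9E ⊕ 5F = C1.
C[3]: S = E(K, 5F) = 96; C8 ⊕ 96 = 5E.
C[4]: S = E(K, 96) = 0A; 16 ⊕ 0A = 1C.

C[1] = C1, C[2] = C1, C[3] = 5E, C[4] = 1C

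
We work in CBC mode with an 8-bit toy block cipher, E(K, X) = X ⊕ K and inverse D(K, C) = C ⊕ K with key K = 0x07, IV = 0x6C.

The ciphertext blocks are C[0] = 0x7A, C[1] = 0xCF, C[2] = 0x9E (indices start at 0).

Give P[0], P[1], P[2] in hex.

CBC decryption: P_i = D(K, C_i) ⊕ C_{i−1}, with C_{−1} = IV.
P[0]: D(K, 0x7A) = 0x7D; 0x7D ⊕ 0x6C = 0x11.
P[1]: D(K, 0xCF) = 0xC8; 0xC8 ⊕ 0x7A = 0xB2.
P[2]: D(K, 0x9E) = 0x99; 0x99 ⊕ 0xCF = 0x56.

P[0] = 0x11, P[1] = 0xB2, P[2] = 0x56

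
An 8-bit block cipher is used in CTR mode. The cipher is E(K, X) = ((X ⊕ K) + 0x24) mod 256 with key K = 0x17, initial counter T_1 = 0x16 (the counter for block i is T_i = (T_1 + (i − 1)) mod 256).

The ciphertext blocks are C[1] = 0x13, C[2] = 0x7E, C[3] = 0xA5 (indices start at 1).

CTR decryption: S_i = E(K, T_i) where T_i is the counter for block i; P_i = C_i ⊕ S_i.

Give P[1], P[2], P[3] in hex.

P[1]: T = 0x16, S = E(K, T) = 0x25; 0x13 ⊕ 0x25 = 0x36.
P[2]: T = 0x17, S = E(K, T) = 0x24; 0x7E ⊕ 0x24 = 0x5A.
P[3]: T = 0x18, S = E(K, T) = 0x33; 0xA5 ⊕ 0x33 = 0x96.

P[1] = 0x36, P[2] = 0x5A, P[3] = 0x96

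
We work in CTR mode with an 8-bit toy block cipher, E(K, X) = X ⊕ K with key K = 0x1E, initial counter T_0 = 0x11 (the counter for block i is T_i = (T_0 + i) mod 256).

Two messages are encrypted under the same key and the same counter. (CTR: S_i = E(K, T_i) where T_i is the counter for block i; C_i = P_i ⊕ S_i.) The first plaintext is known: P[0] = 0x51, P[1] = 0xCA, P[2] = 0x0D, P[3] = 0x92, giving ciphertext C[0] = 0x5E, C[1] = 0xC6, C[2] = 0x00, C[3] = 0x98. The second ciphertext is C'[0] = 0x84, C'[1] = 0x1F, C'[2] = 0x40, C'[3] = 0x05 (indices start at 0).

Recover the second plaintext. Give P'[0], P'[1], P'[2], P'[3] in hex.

P'[0] = 0x8B, P'[1] = 0x13, P'[2] = 0x4D, P'[3] = 0x0F

In CTR with a reused counter, both messages share the same keystream S_i, so C_i ⊕ C'_i = P_i ⊕ P'_i and thus P'_i = P_i ⊕ C_i ⊕ C'_i.
P'[0]: 0x51 ⊕ 0x5E ⊕ 0x84 = 0x8B.
P'[1]: 0xCA ⊕ 0xC6 ⊕ 0x1F = 0x13.
P'[2]: 0x0D ⊕ 0x00 ⊕ 0x40 = 0x4D.
P'[3]: 0x92 ⊕ 0x98 ⊕ 0x05 = 0x0F.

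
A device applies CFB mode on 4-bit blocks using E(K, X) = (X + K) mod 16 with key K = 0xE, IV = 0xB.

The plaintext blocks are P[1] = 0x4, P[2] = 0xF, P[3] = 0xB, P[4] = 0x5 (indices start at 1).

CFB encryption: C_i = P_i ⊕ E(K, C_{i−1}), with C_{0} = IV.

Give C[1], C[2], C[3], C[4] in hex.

C[1] = 0xD, C[2] = 0x4, C[3] = 0x9, C[4] = 0x2

C[1]: E(K, 0xB) = 0x9; 0x4 ⊕ 0x9 = 0xD.
C[2]: E(K, 0xD) = 0xB; 0xF ⊕ 0xB = 0x4.
C[3]: E(K, 0x4) = 0x2; 0xB ⊕ 0x2 = 0x9.
C[4]: E(K, 0x9) = 0x7; 0x5 ⊕ 0x7 = 0x2.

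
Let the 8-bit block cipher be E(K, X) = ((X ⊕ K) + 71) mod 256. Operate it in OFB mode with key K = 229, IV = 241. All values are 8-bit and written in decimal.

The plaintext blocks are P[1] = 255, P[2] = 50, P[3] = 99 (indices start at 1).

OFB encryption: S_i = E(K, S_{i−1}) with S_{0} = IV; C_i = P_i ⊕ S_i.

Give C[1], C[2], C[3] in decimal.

C[1] = 164, C[2] = 55, C[3] = 68

C[1]: S = E(K, 241) = 91; 255 ⊕ 91 = 164.
C[2]: S = E(K, 91) = 5; 50 ⊕ 5 = 55.
C[3]: S = E(K, 5) = 39; 99 ⊕ 39 = 68.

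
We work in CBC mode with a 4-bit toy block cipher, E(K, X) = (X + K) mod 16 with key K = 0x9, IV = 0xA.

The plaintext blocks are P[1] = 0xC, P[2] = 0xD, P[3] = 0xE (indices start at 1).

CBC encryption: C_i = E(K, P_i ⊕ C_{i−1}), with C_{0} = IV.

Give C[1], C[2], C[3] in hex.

C[1] = 0xF, C[2] = 0xB, C[3] = 0xE

C[1]: P[1] ⊕ 0xA = 0x6; E(K, 0x6) = 0xF.
C[2]: P[2] ⊕ 0xF = 0x2; E(K, 0x2) = 0xB.
C[3]: P[3] ⊕ 0xB = 0x5; E(K, 0x5) = 0xE.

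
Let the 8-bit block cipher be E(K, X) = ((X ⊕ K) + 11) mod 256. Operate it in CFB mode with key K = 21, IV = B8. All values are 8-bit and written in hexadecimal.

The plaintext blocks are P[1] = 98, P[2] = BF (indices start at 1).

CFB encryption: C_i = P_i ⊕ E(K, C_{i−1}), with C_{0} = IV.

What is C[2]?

C[1]: E(K, B8) = AA; 98 ⊕ AA = 32.
C[2]: E(K, 32) = 24; BF ⊕ 24 = 9B.

C[2] = 9B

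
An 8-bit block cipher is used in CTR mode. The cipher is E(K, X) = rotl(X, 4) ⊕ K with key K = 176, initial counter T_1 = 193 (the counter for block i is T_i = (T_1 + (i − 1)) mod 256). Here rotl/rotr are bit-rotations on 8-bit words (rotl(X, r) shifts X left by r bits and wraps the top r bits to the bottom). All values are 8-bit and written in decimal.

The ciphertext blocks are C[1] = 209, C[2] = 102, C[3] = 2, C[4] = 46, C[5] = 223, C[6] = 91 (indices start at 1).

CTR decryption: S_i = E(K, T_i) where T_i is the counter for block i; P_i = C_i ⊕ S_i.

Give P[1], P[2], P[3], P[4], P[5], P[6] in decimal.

P[1] = 125, P[2] = 250, P[3] = 142, P[4] = 210, P[5] = 51, P[6] = 135

P[1]: T = 193, S = E(K, T) = 172; 209 ⊕ 172 = 125.
P[2]: T = 194, S = E(K, T) = 156; 102 ⊕ 156 = 250.
P[3]: T = 195, S = E(K, T) = 140; 2 ⊕ 140 = 142.
P[4]: T = 196, S = E(K, T) = 252; 46 ⊕ 252 = 210.
P[5]: T = 197, S = E(K, T) = 236; 223 ⊕ 236 = 51.
P[6]: T = 198, S = E(K, T) = 220; 91 ⊕ 220 = 135.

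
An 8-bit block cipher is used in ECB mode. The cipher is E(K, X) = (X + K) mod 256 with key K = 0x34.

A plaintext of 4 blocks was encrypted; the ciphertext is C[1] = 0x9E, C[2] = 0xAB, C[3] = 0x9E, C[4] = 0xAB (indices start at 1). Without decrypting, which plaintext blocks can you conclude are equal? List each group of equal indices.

ECB encrypts each block independently with the same key, so equal ciphertext blocks imply equal plaintext blocks.
C[1] = C[3] = 0x9E, so P[1] = P[3].
C[2] = C[4] = 0xAB, so P[2] = P[4].

P[1] = P[3]; P[2] = P[4]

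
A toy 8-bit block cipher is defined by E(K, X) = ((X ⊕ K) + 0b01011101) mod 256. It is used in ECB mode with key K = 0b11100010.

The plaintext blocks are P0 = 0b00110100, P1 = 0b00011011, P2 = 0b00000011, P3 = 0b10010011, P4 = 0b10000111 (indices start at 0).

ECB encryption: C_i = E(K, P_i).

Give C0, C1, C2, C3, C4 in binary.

C0: E(K, 0b00110100) = 0b00110011.
C1: E(K, 0b00011011) = 0b01010110.
C2: E(K, 0b00000011) = 0b00111110.
C3: E(K, 0b10010011) = 0b11001110.
C4: E(K, 0b10000111) = 0b11000010.

C0 = 0b00110011, C1 = 0b01010110, C2 = 0b00111110, C3 = 0b11001110, C4 = 0b11000010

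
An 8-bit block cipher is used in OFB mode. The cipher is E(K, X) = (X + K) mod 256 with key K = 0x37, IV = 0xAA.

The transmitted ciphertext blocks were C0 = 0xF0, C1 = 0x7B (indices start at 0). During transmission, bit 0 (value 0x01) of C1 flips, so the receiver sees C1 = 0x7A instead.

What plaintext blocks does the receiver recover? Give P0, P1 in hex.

P0 = 0x11, P1 = 0x62

OFB decryption: S_i = E(K, S_{i−1}) with S_{−1} = IV; P_i = C_i ⊕ S_i.
Only C1 changed, to 0x7A. In OFB, a change in C_i flips the same bit in P_i only; the keystream is unaffected. Decrypting the received ciphertext:
P0: S = E(K, 0xAA) = 0xE1; 0xF0 ⊕ 0xE1 = 0x11.
P1: S = E(K, 0xE1) = 0x18; 0x7A ⊕ 0x18 = 0x62.
Blocks that differ from the original plaintext: P1.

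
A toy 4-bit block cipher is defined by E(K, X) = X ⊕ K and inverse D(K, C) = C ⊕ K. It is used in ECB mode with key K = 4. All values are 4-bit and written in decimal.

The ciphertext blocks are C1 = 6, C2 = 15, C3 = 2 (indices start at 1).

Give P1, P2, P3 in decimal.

ECB decryption: P_i = D(K, C_i).
P1: D(K, 6) = 2.
P2: D(K, 15) = 11.
P3: D(K, 2) = 6.

P1 = 2, P2 = 11, P3 = 6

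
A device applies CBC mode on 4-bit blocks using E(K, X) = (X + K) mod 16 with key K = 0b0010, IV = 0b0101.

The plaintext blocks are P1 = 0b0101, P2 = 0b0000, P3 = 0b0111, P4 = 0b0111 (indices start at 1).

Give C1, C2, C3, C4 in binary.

CBC encryption: C_i = E(K, P_i ⊕ C_{i−1}), with C_{0} = IV.
C1: P1 ⊕ 0b0101 = 0b0000; E(K, 0b0000) = 0b0010.
C2: P2 ⊕ 0b0010 = 0b0010; E(K, 0b0010) = 0b0100.
C3: P3 ⊕ 0b0100 = 0b0011; E(K, 0b0011) = 0b0101.
C4: P4 ⊕ 0b0101 = 0b0010; E(K, 0b0010) = 0b0100.

C1 = 0b0010, C2 = 0b0100, C3 = 0b0101, C4 = 0b0100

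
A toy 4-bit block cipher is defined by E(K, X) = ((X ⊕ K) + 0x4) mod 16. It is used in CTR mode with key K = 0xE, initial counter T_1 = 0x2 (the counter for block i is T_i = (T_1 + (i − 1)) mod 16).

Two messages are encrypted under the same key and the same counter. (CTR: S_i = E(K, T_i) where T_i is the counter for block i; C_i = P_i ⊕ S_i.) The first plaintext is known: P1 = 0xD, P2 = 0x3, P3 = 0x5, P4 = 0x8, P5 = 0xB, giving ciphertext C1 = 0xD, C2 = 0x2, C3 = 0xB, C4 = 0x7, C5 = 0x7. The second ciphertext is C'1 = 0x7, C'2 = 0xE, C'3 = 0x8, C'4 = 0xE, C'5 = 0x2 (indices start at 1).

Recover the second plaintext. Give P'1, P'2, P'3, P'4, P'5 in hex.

In CTR with a reused counter, both messages share the same keystream S_i, so C_i ⊕ C'_i = P_i ⊕ P'_i and thus P'_i = P_i ⊕ C_i ⊕ C'_i.
P'1: 0xD ⊕ 0xD ⊕ 0x7 = 0x7.
P'2: 0x3 ⊕ 0x2 ⊕ 0xE = 0xF.
P'3: 0x5 ⊕ 0xB ⊕ 0x8 = 0x6.
P'4: 0x8 ⊕ 0x7 ⊕ 0xE = 0x1.
P'5: 0xB ⊕ 0x7 ⊕ 0x2 = 0xE.

P'1 = 0x7, P'2 = 0xF, P'3 = 0x6, P'4 = 0x1, P'5 = 0xE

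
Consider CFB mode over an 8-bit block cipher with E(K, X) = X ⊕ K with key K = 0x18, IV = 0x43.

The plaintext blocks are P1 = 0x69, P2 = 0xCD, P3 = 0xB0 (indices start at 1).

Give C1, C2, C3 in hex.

C1 = 0x32, C2 = 0xE7, C3 = 0x4F

CFB encryption: C_i = P_i ⊕ E(K, C_{i−1}), with C_{0} = IV.
C1: E(K, 0x43) = 0x5B; 0x69 ⊕ 0x5B = 0x32.
C2: E(K, 0x32) = 0x2A; 0xCD ⊕ 0x2A = 0xE7.
C3: E(K, 0xE7) = 0xFF; 0xB0 ⊕ 0xFF = 0x4F.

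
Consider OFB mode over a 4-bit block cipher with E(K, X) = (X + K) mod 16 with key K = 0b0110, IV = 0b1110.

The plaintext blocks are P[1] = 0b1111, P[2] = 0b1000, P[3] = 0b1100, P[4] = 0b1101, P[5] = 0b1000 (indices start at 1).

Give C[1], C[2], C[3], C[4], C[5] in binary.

OFB encryption: S_i = E(K, S_{i−1}) with S_{0} = IV; C_i = P_i ⊕ S_i.
C[1]: S = E(K, 0b1110) = 0b0100; 0b1111 ⊕ 0b0100 = 0b1011.
C[2]: S = E(K, 0b0100) = 0b1010; 0b1000 ⊕ 0b1010 = 0b0010.
C[3]: S = E(K, 0b1010) = 0b0000; 0b1100 ⊕ 0b0000 = 0b1100.
C[4]: S = E(K, 0b0000) = 0b0110; 0b1101 ⊕ 0b0110 = 0b1011.
C[5]: S = E(K, 0b0110) = 0b1100; 0b1000 ⊕ 0b1100 = 0b0100.

C[1] = 0b1011, C[2] = 0b0010, C[3] = 0b1100, C[4] = 0b1011, C[5] = 0b0100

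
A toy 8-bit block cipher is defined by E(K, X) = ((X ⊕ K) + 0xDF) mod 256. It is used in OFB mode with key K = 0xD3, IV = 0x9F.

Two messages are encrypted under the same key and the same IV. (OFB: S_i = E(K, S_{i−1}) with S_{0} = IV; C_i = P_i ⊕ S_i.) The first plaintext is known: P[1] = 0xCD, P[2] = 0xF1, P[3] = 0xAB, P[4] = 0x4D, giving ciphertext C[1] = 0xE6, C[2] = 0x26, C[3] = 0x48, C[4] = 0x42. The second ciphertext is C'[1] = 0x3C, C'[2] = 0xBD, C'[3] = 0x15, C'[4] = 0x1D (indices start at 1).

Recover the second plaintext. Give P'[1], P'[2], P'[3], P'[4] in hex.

P'[1] = 0x17, P'[2] = 0x6A, P'[3] = 0xF6, P'[4] = 0x12

In OFB with a reused IV, both messages share the same keystream S_i, so C_i ⊕ C'_i = P_i ⊕ P'_i and thus P'_i = P_i ⊕ C_i ⊕ C'_i.
P'[1]: 0xCD ⊕ 0xE6 ⊕ 0x3C = 0x17.
P'[2]: 0xF1 ⊕ 0x26 ⊕ 0xBD = 0x6A.
P'[3]: 0xAB ⊕ 0x48 ⊕ 0x15 = 0xF6.
P'[4]: 0x4D ⊕ 0x42 ⊕ 0x1D = 0x12.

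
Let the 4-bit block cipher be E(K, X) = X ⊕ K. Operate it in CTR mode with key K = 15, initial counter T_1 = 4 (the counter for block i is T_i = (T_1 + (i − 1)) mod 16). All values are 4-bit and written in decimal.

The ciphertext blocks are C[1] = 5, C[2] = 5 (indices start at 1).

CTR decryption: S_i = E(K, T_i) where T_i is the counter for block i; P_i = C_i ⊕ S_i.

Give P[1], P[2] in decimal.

P[1] = 14, P[2] = 15

P[1]: T = 4, S = E(K, T) = 11; 5 ⊕ 11 = 14.
P[2]: T = 5, S = E(K, T) = 10; 5 ⊕ 10 = 15.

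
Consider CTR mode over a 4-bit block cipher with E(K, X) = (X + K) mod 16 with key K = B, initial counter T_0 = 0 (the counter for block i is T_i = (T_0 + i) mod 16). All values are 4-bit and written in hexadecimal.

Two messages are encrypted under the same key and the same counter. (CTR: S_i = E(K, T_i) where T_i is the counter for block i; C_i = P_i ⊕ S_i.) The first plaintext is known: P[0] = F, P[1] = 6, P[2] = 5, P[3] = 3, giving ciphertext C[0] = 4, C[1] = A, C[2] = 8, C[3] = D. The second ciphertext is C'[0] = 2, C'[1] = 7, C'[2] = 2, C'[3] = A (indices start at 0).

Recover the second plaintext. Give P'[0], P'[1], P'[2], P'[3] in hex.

In CTR with a reused counter, both messages share the same keystream S_i, so C_i ⊕ C'_i = P_i ⊕ P'_i and thus P'_i = P_i ⊕ C_i ⊕ C'_i.
P'[0]: F ⊕ 4 ⊕ 2 = 9.
P'[1]: 6 ⊕ A ⊕ 7 = B.
P'[2]: 5 ⊕ 8 ⊕ 2 = F.
P'[3]: 3 ⊕ D ⊕ A = 4.

P'[0] = 9, P'[1] = B, P'[2] = F, P'[3] = 4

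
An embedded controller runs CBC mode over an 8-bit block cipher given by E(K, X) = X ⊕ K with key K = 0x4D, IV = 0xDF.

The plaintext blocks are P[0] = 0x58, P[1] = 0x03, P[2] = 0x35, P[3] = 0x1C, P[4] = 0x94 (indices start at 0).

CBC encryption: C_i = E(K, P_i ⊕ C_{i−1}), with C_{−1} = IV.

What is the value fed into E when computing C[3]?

C[0]: P[0] ⊕ 0xDF = 0x87; E(K, 0x87) = 0xCA.
C[1]: P[1] ⊕ 0xCA = 0xC9; E(K, 0xC9) = 0x84.
C[2]: P[2] ⊕ 0x84 = 0xB1; E(K, 0xB1) = 0xFC.
C[3]: P[3] ⊕ 0xFC = 0xE0; E(K, 0xE0) = 0xAD.
So the input to E for block [3] is 0xE0.

0xE0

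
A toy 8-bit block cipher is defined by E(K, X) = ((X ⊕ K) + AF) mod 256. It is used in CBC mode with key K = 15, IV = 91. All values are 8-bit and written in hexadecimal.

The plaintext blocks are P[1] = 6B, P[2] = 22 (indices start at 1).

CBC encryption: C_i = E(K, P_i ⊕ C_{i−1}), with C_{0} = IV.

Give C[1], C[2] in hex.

C[1] = 9E, C[2] = 58

C[1]: P[1] ⊕ 91 = FA; E(K, FA) = 9E.
C[2]: P[2] ⊕ 9E = BC; E(K, BC) = 58.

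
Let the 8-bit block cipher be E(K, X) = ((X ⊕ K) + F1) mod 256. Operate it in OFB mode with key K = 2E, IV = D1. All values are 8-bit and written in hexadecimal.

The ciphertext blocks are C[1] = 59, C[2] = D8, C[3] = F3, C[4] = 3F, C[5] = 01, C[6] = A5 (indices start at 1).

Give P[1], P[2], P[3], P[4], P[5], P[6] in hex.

OFB decryption: S_i = E(K, S_{i−1}) with S_{0} = IV; P_i = C_i ⊕ S_i.
P[1]: S = E(K, D1) = F0; 59 ⊕ F0 = A9.
P[2]: S = E(K, F0) = CF; D8 ⊕ CF = 17.
P[3]: S = E(K, CF) = D2; F3 ⊕ D2 = 21.
P[4]: S = E(K, D2) = ED; 3F ⊕ ED = D2.
P[5]: S = E(K, ED) = B4; 01 ⊕ B4 = B5.
P[6]: S = E(K, B4) = 8B; A5 ⊕ 8B = 2E.

P[1] = A9, P[2] = 17, P[3] = 21, P[4] = D2, P[5] = B5, P[6] = 2E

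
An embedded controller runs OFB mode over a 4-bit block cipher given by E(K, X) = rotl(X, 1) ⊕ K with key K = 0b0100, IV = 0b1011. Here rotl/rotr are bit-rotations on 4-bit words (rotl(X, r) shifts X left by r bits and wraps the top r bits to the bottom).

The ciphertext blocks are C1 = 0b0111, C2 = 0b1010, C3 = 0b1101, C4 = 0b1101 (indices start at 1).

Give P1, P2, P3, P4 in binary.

P1 = 0b0100, P2 = 0b1000, P3 = 0b1101, P4 = 0b1001

OFB decryption: S_i = E(K, S_{i−1}) with S_{0} = IV; P_i = C_i ⊕ S_i.
P1: S = E(K, 0b1011) = 0b0011; 0b0111 ⊕ 0b0011 = 0b0100.
P2: S = E(K, 0b0011) = 0b0010; 0b1010 ⊕ 0b0010 = 0b1000.
P3: S = E(K, 0b0010) = 0b0000; 0b1101 ⊕ 0b0000 = 0b1101.
P4: S = E(K, 0b0000) = 0b0100; 0b1101 ⊕ 0b0100 = 0b1001.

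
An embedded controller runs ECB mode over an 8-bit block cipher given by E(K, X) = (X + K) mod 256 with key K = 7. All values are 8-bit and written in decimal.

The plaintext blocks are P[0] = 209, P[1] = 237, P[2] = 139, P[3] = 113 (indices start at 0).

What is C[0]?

C[0] = 216

ECB encryption: C_i = E(K, P_i).
C[0]: E(K, 209) = 216.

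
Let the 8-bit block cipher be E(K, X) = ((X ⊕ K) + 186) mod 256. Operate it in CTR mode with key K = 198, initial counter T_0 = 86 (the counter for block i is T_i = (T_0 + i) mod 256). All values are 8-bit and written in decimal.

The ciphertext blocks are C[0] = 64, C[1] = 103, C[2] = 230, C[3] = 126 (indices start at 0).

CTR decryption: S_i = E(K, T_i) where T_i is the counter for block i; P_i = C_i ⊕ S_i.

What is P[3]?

P[3]: T = 89, S = E(K, T) = 89; 126 ⊕ 89 = 39.

P[3] = 39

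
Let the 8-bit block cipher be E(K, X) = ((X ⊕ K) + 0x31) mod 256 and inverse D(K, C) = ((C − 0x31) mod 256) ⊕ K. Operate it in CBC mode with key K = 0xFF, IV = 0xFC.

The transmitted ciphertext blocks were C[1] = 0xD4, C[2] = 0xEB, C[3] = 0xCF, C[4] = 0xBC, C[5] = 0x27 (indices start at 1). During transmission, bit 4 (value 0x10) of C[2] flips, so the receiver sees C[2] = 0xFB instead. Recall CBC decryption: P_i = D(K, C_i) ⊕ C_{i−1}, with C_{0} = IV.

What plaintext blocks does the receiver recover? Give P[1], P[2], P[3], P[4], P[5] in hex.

P[1] = 0xA0, P[2] = 0xE1, P[3] = 0x9A, P[4] = 0xBB, P[5] = 0xB5

Only C[2] changed, to 0xFB. In CBC, a change in C_i garbles P_i and flips the same bit in P_{i+1}. Decrypting the received ciphertext:
P[1]: D(K, 0xD4) = 0x5C; 0x5C ⊕ 0xFC = 0xA0.
P[2]: D(K, 0xFB) = 0x35; 0x35 ⊕ 0xD4 = 0xE1.
P[3]: D(K, 0xCF) = 0x61; 0x61 ⊕ 0xFB = 0x9A.
P[4]: D(K, 0xBC) = 0x74; 0x74 ⊕ 0xCF = 0xBB.
P[5]: D(K, 0x27) = 0x09; 0x09 ⊕ 0xBC = 0xB5.
Blocks that differ from the original plaintext: P[2], P[3].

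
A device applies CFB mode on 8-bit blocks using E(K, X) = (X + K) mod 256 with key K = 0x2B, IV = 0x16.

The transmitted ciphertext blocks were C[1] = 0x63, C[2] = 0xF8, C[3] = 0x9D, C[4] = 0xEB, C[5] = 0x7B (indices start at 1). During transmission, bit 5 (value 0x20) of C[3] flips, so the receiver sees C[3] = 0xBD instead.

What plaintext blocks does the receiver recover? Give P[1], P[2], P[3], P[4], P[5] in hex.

P[1] = 0x22, P[2] = 0x76, P[3] = 0x9E, P[4] = 0x03, P[5] = 0x6D

CFB decryption: P_i = C_i ⊕ E(K, C_{i−1}), with C_{0} = IV.
Only C[3] changed, to 0xBD. In CFB, a change in C_i flips the same bit in P_i and garbles P_{i+1}. Decrypting the received ciphertext:
P[1]: E(K, 0x16) = 0x41; 0x63 ⊕ 0x41 = 0x22.
P[2]: E(K, 0x63) = 0x8E; 0xF8 ⊕ 0x8E = 0x76.
P[3]: E(K, 0xF8) = 0x23; 0xBD ⊕ 0x23 = 0x9E.
P[4]: E(K, 0xBD) = 0xE8; 0xEB ⊕ 0xE8 = 0x03.
P[5]: E(K, 0xEB) = 0x16; 0x7B ⊕ 0x16 = 0x6D.
Blocks that differ from the original plaintext: P[3], P[4].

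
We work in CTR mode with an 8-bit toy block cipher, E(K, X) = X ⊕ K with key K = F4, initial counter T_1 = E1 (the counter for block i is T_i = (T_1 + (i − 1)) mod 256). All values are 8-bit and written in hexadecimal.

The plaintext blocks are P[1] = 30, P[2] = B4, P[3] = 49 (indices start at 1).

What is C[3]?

C[3] = 5E

CTR encryption: S_i = E(K, T_i) where T_i is the counter for block i; C_i = P_i ⊕ S_i.
C[1]: T = E1, S = E(K, T) = 15; 30 ⊕ 15 = 25.
C[2]: T = E2, S = E(K, T) = 16; B4 ⊕ 16 = A2.
C[3]: T = E3, S = E(K, T) = 17; 49 ⊕ 17 = 5E.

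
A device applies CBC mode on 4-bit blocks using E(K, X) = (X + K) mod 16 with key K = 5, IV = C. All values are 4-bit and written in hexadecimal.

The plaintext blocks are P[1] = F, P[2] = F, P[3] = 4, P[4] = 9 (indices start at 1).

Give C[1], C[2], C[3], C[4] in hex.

CBC encryption: C_i = E(K, P_i ⊕ C_{i−1}), with C_{0} = IV.
C[1]: P[1] ⊕ C = 3; E(K, 3) = 8.
C[2]: P[2] ⊕ 8 = 7; E(K, 7) = C.
C[3]: P[3] ⊕ C = 8; E(K, 8) = D.
C[4]: P[4] ⊕ D = 4; E(K, 4) = 9.

C[1] = 8, C[2] = C, C[3] = D, C[4] = 9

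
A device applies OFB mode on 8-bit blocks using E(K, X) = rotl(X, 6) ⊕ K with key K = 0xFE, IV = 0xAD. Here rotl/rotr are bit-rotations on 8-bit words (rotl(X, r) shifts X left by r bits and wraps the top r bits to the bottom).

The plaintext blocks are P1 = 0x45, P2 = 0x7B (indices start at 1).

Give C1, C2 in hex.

OFB encryption: S_i = E(K, S_{i−1}) with S_{0} = IV; C_i = P_i ⊕ S_i.
C1: S = E(K, 0xAD) = 0x95; 0x45 ⊕ 0x95 = 0xD0.
C2: S = E(K, 0x95) = 0x9B; 0x7B ⊕ 0x9B = 0xE0.

C1 = 0xD0, C2 = 0xE0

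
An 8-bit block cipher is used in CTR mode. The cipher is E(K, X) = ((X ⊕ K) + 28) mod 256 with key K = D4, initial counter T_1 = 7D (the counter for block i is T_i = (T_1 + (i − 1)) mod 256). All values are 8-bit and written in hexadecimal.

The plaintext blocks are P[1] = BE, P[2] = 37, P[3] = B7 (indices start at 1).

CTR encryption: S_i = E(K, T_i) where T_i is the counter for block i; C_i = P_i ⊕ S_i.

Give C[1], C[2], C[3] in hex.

C[1]: T = 7D, S = E(K, T) = D1; BE ⊕ D1 = 6F.
C[2]: T = 7E, S = E(K, T) = D2; 37 ⊕ D2 = E5.
C[3]: T = 7F, S = E(K, T) = D3; B7 ⊕ D3 = 64.

C[1] = 6F, C[2] = E5, C[3] = 64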